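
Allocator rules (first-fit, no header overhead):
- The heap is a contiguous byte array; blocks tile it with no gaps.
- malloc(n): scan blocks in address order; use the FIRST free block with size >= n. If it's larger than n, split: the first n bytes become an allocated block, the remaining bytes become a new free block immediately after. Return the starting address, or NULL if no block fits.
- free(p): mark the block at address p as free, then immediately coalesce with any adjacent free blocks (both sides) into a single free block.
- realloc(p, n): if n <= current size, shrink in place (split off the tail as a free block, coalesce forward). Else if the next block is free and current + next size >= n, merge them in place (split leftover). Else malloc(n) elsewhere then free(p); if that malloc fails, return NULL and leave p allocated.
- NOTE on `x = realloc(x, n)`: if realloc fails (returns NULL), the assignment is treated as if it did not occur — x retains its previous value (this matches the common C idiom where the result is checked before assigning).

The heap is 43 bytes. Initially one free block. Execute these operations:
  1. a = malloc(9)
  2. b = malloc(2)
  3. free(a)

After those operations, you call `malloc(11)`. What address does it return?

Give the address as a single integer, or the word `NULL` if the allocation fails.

Op 1: a = malloc(9) -> a = 0; heap: [0-8 ALLOC][9-42 FREE]
Op 2: b = malloc(2) -> b = 9; heap: [0-8 ALLOC][9-10 ALLOC][11-42 FREE]
Op 3: free(a) -> (freed a); heap: [0-8 FREE][9-10 ALLOC][11-42 FREE]
malloc(11): first-fit scan over [0-8 FREE][9-10 ALLOC][11-42 FREE] -> 11

Answer: 11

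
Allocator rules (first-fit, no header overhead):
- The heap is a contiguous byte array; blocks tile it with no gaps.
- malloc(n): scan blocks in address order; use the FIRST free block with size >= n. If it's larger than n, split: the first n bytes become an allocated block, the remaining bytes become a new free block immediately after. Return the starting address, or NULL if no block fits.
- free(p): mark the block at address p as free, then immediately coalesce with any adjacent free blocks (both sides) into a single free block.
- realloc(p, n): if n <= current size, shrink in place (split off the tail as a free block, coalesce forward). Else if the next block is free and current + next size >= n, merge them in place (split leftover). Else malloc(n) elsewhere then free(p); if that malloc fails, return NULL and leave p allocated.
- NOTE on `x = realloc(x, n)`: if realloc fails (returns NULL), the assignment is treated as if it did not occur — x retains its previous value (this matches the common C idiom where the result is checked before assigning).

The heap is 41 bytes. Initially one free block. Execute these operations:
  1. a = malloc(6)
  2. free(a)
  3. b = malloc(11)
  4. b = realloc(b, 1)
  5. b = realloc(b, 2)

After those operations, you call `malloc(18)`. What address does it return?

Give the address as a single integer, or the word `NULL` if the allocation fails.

Op 1: a = malloc(6) -> a = 0; heap: [0-5 ALLOC][6-40 FREE]
Op 2: free(a) -> (freed a); heap: [0-40 FREE]
Op 3: b = malloc(11) -> b = 0; heap: [0-10 ALLOC][11-40 FREE]
Op 4: b = realloc(b, 1) -> b = 0; heap: [0-0 ALLOC][1-40 FREE]
Op 5: b = realloc(b, 2) -> b = 0; heap: [0-1 ALLOC][2-40 FREE]
malloc(18): first-fit scan over [0-1 ALLOC][2-40 FREE] -> 2

Answer: 2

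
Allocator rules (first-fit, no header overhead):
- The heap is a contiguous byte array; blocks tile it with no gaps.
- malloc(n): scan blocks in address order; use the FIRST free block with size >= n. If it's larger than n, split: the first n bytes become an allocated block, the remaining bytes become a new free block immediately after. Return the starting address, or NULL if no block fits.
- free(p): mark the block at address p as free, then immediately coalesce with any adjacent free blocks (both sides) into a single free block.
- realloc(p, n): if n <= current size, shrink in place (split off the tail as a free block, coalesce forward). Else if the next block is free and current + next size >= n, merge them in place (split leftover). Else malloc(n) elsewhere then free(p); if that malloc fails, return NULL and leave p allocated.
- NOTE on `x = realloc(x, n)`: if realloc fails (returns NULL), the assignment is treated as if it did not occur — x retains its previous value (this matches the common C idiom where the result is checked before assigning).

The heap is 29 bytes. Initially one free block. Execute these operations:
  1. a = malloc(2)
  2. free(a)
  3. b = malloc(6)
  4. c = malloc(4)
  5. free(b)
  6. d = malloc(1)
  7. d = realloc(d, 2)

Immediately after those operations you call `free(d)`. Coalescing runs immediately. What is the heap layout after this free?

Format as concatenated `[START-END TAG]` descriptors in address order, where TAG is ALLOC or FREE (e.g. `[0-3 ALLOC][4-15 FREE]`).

Answer: [0-5 FREE][6-9 ALLOC][10-28 FREE]

Derivation:
Op 1: a = malloc(2) -> a = 0; heap: [0-1 ALLOC][2-28 FREE]
Op 2: free(a) -> (freed a); heap: [0-28 FREE]
Op 3: b = malloc(6) -> b = 0; heap: [0-5 ALLOC][6-28 FREE]
Op 4: c = malloc(4) -> c = 6; heap: [0-5 ALLOC][6-9 ALLOC][10-28 FREE]
Op 5: free(b) -> (freed b); heap: [0-5 FREE][6-9 ALLOC][10-28 FREE]
Op 6: d = malloc(1) -> d = 0; heap: [0-0 ALLOC][1-5 FREE][6-9 ALLOC][10-28 FREE]
Op 7: d = realloc(d, 2) -> d = 0; heap: [0-1 ALLOC][2-5 FREE][6-9 ALLOC][10-28 FREE]
free(d): d = 0 -> block [0-1 ALLOC]; mark free, coalesce with adjacent free neighbors -> [0-5 FREE][6-9 ALLOC][10-28 FREE]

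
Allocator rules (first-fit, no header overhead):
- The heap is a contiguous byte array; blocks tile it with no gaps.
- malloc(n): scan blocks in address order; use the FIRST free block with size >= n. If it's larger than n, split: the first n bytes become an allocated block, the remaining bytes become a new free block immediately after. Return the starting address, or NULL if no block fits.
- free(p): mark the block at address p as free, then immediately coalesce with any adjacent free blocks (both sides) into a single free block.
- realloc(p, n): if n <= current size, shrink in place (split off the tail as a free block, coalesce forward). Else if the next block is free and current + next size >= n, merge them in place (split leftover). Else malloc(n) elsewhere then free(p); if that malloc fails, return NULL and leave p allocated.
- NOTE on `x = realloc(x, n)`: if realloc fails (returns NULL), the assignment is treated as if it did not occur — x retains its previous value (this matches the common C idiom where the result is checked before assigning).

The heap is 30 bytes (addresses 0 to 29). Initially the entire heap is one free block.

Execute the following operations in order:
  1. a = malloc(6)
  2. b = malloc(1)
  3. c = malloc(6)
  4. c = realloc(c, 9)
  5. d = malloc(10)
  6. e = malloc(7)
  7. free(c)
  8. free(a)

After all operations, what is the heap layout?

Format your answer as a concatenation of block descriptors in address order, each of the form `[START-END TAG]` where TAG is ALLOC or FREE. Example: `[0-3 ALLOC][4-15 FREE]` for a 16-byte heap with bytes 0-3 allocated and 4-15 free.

Answer: [0-5 FREE][6-6 ALLOC][7-15 FREE][16-25 ALLOC][26-29 FREE]

Derivation:
Op 1: a = malloc(6) -> a = 0; heap: [0-5 ALLOC][6-29 FREE]
Op 2: b = malloc(1) -> b = 6; heap: [0-5 ALLOC][6-6 ALLOC][7-29 FREE]
Op 3: c = malloc(6) -> c = 7; heap: [0-5 ALLOC][6-6 ALLOC][7-12 ALLOC][13-29 FREE]
Op 4: c = realloc(c, 9) -> c = 7; heap: [0-5 ALLOC][6-6 ALLOC][7-15 ALLOC][16-29 FREE]
Op 5: d = malloc(10) -> d = 16; heap: [0-5 ALLOC][6-6 ALLOC][7-15 ALLOC][16-25 ALLOC][26-29 FREE]
Op 6: e = malloc(7) -> e = NULL; heap: [0-5 ALLOC][6-6 ALLOC][7-15 ALLOC][16-25 ALLOC][26-29 FREE]
Op 7: free(c) -> (freed c); heap: [0-5 ALLOC][6-6 ALLOC][7-15 FREE][16-25 ALLOC][26-29 FREE]
Op 8: free(a) -> (freed a); heap: [0-5 FREE][6-6 ALLOC][7-15 FREE][16-25 ALLOC][26-29 FREE]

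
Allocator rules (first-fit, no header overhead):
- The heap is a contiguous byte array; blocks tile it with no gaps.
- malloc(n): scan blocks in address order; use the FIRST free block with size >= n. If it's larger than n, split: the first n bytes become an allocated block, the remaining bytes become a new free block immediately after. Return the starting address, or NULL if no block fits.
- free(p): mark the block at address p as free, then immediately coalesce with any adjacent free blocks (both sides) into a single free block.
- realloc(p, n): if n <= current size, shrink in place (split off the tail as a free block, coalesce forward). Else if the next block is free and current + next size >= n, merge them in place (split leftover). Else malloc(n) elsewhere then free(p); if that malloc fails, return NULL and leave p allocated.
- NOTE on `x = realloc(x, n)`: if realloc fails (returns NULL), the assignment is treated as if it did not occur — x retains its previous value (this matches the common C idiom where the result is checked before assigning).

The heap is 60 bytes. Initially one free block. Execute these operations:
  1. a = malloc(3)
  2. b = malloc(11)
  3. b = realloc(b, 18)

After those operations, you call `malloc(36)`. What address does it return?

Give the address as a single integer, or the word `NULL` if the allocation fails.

Answer: 21

Derivation:
Op 1: a = malloc(3) -> a = 0; heap: [0-2 ALLOC][3-59 FREE]
Op 2: b = malloc(11) -> b = 3; heap: [0-2 ALLOC][3-13 ALLOC][14-59 FREE]
Op 3: b = realloc(b, 18) -> b = 3; heap: [0-2 ALLOC][3-20 ALLOC][21-59 FREE]
malloc(36): first-fit scan over [0-2 ALLOC][3-20 ALLOC][21-59 FREE] -> 21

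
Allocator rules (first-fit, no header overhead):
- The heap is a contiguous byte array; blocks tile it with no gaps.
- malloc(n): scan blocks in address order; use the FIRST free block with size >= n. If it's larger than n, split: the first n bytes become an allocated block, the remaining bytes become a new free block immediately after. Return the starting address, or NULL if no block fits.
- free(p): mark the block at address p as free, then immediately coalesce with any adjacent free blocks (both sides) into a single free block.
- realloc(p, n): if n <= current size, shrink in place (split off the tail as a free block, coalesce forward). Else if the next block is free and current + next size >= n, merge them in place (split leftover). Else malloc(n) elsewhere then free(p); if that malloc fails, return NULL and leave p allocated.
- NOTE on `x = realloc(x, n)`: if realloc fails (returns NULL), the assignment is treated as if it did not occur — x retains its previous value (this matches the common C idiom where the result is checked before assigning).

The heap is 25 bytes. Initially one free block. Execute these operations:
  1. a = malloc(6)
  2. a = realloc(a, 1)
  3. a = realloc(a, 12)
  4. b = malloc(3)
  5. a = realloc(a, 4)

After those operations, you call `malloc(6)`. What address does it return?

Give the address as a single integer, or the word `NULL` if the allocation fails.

Op 1: a = malloc(6) -> a = 0; heap: [0-5 ALLOC][6-24 FREE]
Op 2: a = realloc(a, 1) -> a = 0; heap: [0-0 ALLOC][1-24 FREE]
Op 3: a = realloc(a, 12) -> a = 0; heap: [0-11 ALLOC][12-24 FREE]
Op 4: b = malloc(3) -> b = 12; heap: [0-11 ALLOC][12-14 ALLOC][15-24 FREE]
Op 5: a = realloc(a, 4) -> a = 0; heap: [0-3 ALLOC][4-11 FREE][12-14 ALLOC][15-24 FREE]
malloc(6): first-fit scan over [0-3 ALLOC][4-11 FREE][12-14 ALLOC][15-24 FREE] -> 4

Answer: 4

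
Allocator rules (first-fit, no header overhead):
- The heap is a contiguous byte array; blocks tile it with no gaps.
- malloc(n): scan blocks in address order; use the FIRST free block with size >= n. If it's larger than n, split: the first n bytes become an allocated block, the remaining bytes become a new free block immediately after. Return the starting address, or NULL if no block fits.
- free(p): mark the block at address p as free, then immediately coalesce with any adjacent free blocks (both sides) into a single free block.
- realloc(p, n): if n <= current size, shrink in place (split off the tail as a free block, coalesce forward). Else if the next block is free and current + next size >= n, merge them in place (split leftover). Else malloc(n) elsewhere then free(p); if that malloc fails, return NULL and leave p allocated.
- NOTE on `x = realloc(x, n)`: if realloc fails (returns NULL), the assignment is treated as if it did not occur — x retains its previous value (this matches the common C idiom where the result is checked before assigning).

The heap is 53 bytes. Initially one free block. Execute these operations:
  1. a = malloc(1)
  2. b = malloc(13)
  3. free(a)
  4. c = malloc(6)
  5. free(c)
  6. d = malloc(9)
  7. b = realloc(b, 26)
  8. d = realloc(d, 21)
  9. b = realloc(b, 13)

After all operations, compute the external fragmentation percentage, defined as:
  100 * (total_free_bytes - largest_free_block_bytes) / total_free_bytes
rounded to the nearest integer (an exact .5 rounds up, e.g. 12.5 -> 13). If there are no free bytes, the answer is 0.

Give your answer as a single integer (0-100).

Op 1: a = malloc(1) -> a = 0; heap: [0-0 ALLOC][1-52 FREE]
Op 2: b = malloc(13) -> b = 1; heap: [0-0 ALLOC][1-13 ALLOC][14-52 FREE]
Op 3: free(a) -> (freed a); heap: [0-0 FREE][1-13 ALLOC][14-52 FREE]
Op 4: c = malloc(6) -> c = 14; heap: [0-0 FREE][1-13 ALLOC][14-19 ALLOC][20-52 FREE]
Op 5: free(c) -> (freed c); heap: [0-0 FREE][1-13 ALLOC][14-52 FREE]
Op 6: d = malloc(9) -> d = 14; heap: [0-0 FREE][1-13 ALLOC][14-22 ALLOC][23-52 FREE]
Op 7: b = realloc(b, 26) -> b = 23; heap: [0-13 FREE][14-22 ALLOC][23-48 ALLOC][49-52 FREE]
Op 8: d = realloc(d, 21) -> NULL (d unchanged); heap: [0-13 FREE][14-22 ALLOC][23-48 ALLOC][49-52 FREE]
Op 9: b = realloc(b, 13) -> b = 23; heap: [0-13 FREE][14-22 ALLOC][23-35 ALLOC][36-52 FREE]
Free blocks: [14 17] total_free=31 largest=17 -> 100*(31-17)/31 = 1400/31 ≈ 45.161 -> rounds to 45

Answer: 45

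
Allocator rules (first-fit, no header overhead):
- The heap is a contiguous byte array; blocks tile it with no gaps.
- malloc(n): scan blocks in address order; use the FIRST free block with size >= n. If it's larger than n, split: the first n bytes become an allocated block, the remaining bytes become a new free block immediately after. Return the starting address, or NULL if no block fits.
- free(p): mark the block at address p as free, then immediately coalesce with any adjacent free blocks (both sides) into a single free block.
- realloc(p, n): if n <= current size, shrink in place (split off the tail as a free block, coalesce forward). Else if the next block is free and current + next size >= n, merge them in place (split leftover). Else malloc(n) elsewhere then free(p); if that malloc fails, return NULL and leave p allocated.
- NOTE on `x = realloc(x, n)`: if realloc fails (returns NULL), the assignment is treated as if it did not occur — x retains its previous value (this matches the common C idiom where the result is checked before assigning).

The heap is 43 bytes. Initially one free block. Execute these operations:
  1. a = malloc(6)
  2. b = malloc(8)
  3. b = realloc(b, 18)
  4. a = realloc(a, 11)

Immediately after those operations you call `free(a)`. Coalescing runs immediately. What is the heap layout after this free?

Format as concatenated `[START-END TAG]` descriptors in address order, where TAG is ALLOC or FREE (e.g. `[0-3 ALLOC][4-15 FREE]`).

Op 1: a = malloc(6) -> a = 0; heap: [0-5 ALLOC][6-42 FREE]
Op 2: b = malloc(8) -> b = 6; heap: [0-5 ALLOC][6-13 ALLOC][14-42 FREE]
Op 3: b = realloc(b, 18) -> b = 6; heap: [0-5 ALLOC][6-23 ALLOC][24-42 FREE]
Op 4: a = realloc(a, 11) -> a = 24; heap: [0-5 FREE][6-23 ALLOC][24-34 ALLOC][35-42 FREE]
free(a): a = 24 -> block [24-34 ALLOC]; mark free, coalesce with adjacent free neighbors -> [0-5 FREE][6-23 ALLOC][24-42 FREE]

Answer: [0-5 FREE][6-23 ALLOC][24-42 FREE]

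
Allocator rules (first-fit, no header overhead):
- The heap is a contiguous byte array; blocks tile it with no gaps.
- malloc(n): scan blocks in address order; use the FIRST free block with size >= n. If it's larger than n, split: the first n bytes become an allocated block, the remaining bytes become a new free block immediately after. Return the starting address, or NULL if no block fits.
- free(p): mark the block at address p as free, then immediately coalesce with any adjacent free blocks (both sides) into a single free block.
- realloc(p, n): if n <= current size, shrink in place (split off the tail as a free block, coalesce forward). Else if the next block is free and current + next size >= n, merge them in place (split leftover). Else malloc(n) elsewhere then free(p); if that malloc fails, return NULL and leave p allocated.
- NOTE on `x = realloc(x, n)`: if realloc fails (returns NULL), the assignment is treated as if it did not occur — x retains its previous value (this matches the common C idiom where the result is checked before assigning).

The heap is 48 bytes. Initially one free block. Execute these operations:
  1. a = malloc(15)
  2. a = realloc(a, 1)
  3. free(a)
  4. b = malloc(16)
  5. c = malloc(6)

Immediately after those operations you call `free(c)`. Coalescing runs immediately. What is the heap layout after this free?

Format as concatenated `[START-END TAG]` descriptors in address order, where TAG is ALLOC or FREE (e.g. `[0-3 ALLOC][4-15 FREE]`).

Op 1: a = malloc(15) -> a = 0; heap: [0-14 ALLOC][15-47 FREE]
Op 2: a = realloc(a, 1) -> a = 0; heap: [0-0 ALLOC][1-47 FREE]
Op 3: free(a) -> (freed a); heap: [0-47 FREE]
Op 4: b = malloc(16) -> b = 0; heap: [0-15 ALLOC][16-47 FREE]
Op 5: c = malloc(6) -> c = 16; heap: [0-15 ALLOC][16-21 ALLOC][22-47 FREE]
free(c): c = 16 -> block [16-21 ALLOC]; mark free, coalesce with adjacent free neighbors -> [0-15 ALLOC][16-47 FREE]

Answer: [0-15 ALLOC][16-47 FREE]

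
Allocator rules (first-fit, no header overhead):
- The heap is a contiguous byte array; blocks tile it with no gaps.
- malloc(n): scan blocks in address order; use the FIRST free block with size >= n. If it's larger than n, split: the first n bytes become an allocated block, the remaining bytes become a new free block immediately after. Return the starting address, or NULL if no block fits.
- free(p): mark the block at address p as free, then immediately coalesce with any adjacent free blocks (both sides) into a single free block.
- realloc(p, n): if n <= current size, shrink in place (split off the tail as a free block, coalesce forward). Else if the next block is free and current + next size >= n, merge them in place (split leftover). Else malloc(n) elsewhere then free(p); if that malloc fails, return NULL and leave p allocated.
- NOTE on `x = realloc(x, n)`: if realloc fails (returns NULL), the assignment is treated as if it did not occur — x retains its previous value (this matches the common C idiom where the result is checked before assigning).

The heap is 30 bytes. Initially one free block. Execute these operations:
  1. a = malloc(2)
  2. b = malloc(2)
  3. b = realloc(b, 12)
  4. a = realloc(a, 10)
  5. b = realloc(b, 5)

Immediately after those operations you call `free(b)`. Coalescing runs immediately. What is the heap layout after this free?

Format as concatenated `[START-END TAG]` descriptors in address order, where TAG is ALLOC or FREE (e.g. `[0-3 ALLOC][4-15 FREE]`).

Op 1: a = malloc(2) -> a = 0; heap: [0-1 ALLOC][2-29 FREE]
Op 2: b = malloc(2) -> b = 2; heap: [0-1 ALLOC][2-3 ALLOC][4-29 FREE]
Op 3: b = realloc(b, 12) -> b = 2; heap: [0-1 ALLOC][2-13 ALLOC][14-29 FREE]
Op 4: a = realloc(a, 10) -> a = 14; heap: [0-1 FREE][2-13 ALLOC][14-23 ALLOC][24-29 FREE]
Op 5: b = realloc(b, 5) -> b = 2; heap: [0-1 FREE][2-6 ALLOC][7-13 FREE][14-23 ALLOC][24-29 FREE]
free(b): b = 2 -> block [2-6 ALLOC]; mark free, coalesce with adjacent free neighbors -> [0-13 FREE][14-23 ALLOC][24-29 FREE]

Answer: [0-13 FREE][14-23 ALLOC][24-29 FREE]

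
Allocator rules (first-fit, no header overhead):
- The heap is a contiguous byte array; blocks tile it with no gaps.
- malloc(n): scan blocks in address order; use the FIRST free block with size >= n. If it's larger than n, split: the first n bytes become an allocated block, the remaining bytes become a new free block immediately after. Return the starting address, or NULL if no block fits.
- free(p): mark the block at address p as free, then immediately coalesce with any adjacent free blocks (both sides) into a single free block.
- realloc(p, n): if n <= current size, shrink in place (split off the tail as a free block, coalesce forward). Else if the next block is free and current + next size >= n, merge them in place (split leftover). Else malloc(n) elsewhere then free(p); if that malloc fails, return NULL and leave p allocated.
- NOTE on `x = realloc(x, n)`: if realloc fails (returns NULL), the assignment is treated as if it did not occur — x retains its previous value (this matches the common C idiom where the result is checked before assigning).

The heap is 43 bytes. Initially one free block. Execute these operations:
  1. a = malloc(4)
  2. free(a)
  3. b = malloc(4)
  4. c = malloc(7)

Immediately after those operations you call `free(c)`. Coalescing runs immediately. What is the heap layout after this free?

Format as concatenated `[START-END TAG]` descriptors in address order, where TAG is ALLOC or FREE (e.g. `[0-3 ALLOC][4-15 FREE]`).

Op 1: a = malloc(4) -> a = 0; heap: [0-3 ALLOC][4-42 FREE]
Op 2: free(a) -> (freed a); heap: [0-42 FREE]
Op 3: b = malloc(4) -> b = 0; heap: [0-3 ALLOC][4-42 FREE]
Op 4: c = malloc(7) -> c = 4; heap: [0-3 ALLOC][4-10 ALLOC][11-42 FREE]
free(c): c = 4 -> block [4-10 ALLOC]; mark free, coalesce with adjacent free neighbors -> [0-3 ALLOC][4-42 FREE]

Answer: [0-3 ALLOC][4-42 FREE]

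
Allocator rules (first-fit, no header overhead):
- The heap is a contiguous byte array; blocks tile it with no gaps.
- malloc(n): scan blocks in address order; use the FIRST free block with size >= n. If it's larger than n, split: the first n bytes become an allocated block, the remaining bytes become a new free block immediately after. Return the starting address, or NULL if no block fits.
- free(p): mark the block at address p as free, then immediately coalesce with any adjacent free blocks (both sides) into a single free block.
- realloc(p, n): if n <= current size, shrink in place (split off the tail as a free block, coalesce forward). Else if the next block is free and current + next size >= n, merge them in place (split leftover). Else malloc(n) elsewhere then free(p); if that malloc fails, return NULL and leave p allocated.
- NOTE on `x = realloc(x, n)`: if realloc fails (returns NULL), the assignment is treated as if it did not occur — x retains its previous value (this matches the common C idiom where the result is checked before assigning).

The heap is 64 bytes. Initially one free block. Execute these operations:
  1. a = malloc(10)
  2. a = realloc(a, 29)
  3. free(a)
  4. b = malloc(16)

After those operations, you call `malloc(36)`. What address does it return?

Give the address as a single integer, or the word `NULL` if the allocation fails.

Op 1: a = malloc(10) -> a = 0; heap: [0-9 ALLOC][10-63 FREE]
Op 2: a = realloc(a, 29) -> a = 0; heap: [0-28 ALLOC][29-63 FREE]
Op 3: free(a) -> (freed a); heap: [0-63 FREE]
Op 4: b = malloc(16) -> b = 0; heap: [0-15 ALLOC][16-63 FREE]
malloc(36): first-fit scan over [0-15 ALLOC][16-63 FREE] -> 16

Answer: 16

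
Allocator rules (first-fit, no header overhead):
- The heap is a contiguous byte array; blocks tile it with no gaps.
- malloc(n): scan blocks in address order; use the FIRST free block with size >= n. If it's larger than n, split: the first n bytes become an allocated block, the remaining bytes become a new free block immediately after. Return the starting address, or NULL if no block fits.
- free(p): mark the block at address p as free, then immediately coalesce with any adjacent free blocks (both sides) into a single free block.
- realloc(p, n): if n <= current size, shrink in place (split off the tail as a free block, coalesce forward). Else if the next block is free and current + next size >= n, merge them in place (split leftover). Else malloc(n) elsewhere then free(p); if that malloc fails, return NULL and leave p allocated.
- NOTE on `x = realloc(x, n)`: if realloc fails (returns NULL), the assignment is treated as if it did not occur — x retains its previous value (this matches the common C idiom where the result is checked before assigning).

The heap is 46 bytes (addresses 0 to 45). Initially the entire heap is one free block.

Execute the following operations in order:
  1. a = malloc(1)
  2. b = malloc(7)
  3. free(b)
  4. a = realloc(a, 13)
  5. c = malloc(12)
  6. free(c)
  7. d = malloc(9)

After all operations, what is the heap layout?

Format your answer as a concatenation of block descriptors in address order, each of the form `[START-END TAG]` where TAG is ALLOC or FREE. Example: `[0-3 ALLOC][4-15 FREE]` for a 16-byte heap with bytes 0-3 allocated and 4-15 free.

Op 1: a = malloc(1) -> a = 0; heap: [0-0 ALLOC][1-45 FREE]
Op 2: b = malloc(7) -> b = 1; heap: [0-0 ALLOC][1-7 ALLOC][8-45 FREE]
Op 3: free(b) -> (freed b); heap: [0-0 ALLOC][1-45 FREE]
Op 4: a = realloc(a, 13) -> a = 0; heap: [0-12 ALLOC][13-45 FREE]
Op 5: c = malloc(12) -> c = 13; heap: [0-12 ALLOC][13-24 ALLOC][25-45 FREE]
Op 6: free(c) -> (freed c); heap: [0-12 ALLOC][13-45 FREE]
Op 7: d = malloc(9) -> d = 13; heap: [0-12 ALLOC][13-21 ALLOC][22-45 FREE]

Answer: [0-12 ALLOC][13-21 ALLOC][22-45 FREE]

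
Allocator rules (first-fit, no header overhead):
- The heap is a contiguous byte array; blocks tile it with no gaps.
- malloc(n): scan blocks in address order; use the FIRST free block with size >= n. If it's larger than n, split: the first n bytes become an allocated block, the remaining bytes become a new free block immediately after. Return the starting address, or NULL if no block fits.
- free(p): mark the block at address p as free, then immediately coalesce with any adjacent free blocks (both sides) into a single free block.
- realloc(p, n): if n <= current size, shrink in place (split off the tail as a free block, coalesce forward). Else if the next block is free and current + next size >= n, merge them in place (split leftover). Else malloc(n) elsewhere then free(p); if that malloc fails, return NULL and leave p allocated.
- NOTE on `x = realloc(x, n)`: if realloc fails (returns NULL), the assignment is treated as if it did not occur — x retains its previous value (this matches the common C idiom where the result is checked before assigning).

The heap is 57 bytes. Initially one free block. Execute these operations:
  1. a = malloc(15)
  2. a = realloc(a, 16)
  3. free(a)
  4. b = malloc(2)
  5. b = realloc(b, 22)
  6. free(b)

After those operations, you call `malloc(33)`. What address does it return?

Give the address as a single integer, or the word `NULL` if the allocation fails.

Op 1: a = malloc(15) -> a = 0; heap: [0-14 ALLOC][15-56 FREE]
Op 2: a = realloc(a, 16) -> a = 0; heap: [0-15 ALLOC][16-56 FREE]
Op 3: free(a) -> (freed a); heap: [0-56 FREE]
Op 4: b = malloc(2) -> b = 0; heap: [0-1 ALLOC][2-56 FREE]
Op 5: b = realloc(b, 22) -> b = 0; heap: [0-21 ALLOC][22-56 FREE]
Op 6: free(b) -> (freed b); heap: [0-56 FREE]
malloc(33): first-fit scan over [0-56 FREE] -> 0

Answer: 0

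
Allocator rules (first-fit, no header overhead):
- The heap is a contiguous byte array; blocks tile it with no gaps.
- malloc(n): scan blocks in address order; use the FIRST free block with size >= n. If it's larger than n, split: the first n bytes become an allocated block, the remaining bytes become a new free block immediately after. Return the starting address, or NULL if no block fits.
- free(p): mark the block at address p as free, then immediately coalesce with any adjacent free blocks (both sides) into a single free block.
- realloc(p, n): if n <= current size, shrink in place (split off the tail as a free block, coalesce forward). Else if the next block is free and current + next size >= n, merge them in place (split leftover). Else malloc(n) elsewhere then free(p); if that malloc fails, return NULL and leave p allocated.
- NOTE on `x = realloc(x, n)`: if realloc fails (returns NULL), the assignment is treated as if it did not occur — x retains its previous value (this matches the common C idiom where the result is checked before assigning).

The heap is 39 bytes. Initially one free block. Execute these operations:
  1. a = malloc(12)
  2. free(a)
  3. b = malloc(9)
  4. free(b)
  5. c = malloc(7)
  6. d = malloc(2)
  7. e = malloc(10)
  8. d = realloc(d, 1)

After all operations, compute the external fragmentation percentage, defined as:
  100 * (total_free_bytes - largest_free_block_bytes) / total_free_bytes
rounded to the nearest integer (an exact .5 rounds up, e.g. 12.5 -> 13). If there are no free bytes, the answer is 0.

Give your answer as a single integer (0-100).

Answer: 5

Derivation:
Op 1: a = malloc(12) -> a = 0; heap: [0-11 ALLOC][12-38 FREE]
Op 2: free(a) -> (freed a); heap: [0-38 FREE]
Op 3: b = malloc(9) -> b = 0; heap: [0-8 ALLOC][9-38 FREE]
Op 4: free(b) -> (freed b); heap: [0-38 FREE]
Op 5: c = malloc(7) -> c = 0; heap: [0-6 ALLOC][7-38 FREE]
Op 6: d = malloc(2) -> d = 7; heap: [0-6 ALLOC][7-8 ALLOC][9-38 FREE]
Op 7: e = malloc(10) -> e = 9; heap: [0-6 ALLOC][7-8 ALLOC][9-18 ALLOC][19-38 FREE]
Op 8: d = realloc(d, 1) -> d = 7; heap: [0-6 ALLOC][7-7 ALLOC][8-8 FREE][9-18 ALLOC][19-38 FREE]
Free blocks: [1 20] total_free=21 largest=20 -> 100*(21-20)/21 = 100/21 ≈ 4.762 -> rounds to 5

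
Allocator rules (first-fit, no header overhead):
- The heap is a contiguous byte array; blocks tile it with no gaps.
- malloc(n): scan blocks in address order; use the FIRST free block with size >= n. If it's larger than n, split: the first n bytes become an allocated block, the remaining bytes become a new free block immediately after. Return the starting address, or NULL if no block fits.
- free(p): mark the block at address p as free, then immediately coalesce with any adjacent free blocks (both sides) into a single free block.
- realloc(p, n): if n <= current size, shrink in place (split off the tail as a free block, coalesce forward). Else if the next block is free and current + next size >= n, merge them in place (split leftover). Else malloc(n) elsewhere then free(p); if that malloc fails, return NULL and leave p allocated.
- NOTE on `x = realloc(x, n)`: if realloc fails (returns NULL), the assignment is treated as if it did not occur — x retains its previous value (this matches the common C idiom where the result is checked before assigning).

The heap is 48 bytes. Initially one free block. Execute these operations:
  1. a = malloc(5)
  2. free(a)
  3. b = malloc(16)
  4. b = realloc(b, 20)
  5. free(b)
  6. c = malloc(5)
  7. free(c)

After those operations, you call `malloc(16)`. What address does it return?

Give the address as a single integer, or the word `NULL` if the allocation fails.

Answer: 0

Derivation:
Op 1: a = malloc(5) -> a = 0; heap: [0-4 ALLOC][5-47 FREE]
Op 2: free(a) -> (freed a); heap: [0-47 FREE]
Op 3: b = malloc(16) -> b = 0; heap: [0-15 ALLOC][16-47 FREE]
Op 4: b = realloc(b, 20) -> b = 0; heap: [0-19 ALLOC][20-47 FREE]
Op 5: free(b) -> (freed b); heap: [0-47 FREE]
Op 6: c = malloc(5) -> c = 0; heap: [0-4 ALLOC][5-47 FREE]
Op 7: free(c) -> (freed c); heap: [0-47 FREE]
malloc(16): first-fit scan over [0-47 FREE] -> 0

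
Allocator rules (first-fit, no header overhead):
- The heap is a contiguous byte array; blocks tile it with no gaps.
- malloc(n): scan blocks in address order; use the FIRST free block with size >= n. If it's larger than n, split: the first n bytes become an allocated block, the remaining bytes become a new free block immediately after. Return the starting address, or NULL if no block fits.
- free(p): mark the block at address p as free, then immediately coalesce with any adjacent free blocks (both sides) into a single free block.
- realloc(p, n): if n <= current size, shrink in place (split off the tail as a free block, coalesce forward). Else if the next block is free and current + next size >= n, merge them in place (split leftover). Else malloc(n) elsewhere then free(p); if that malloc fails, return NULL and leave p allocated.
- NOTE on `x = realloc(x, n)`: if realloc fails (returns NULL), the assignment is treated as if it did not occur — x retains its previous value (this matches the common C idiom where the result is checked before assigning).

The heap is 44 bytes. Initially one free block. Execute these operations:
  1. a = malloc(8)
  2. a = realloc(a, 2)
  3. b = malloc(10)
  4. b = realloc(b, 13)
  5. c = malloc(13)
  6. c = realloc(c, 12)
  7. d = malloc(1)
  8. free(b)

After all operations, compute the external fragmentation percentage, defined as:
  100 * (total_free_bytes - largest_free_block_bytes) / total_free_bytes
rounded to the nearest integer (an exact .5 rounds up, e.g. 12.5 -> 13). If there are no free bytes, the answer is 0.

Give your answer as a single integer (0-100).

Op 1: a = malloc(8) -> a = 0; heap: [0-7 ALLOC][8-43 FREE]
Op 2: a = realloc(a, 2) -> a = 0; heap: [0-1 ALLOC][2-43 FREE]
Op 3: b = malloc(10) -> b = 2; heap: [0-1 ALLOC][2-11 ALLOC][12-43 FREE]
Op 4: b = realloc(b, 13) -> b = 2; heap: [0-1 ALLOC][2-14 ALLOC][15-43 FREE]
Op 5: c = malloc(13) -> c = 15; heap: [0-1 ALLOC][2-14 ALLOC][15-27 ALLOC][28-43 FREE]
Op 6: c = realloc(c, 12) -> c = 15; heap: [0-1 ALLOC][2-14 ALLOC][15-26 ALLOC][27-43 FREE]
Op 7: d = malloc(1) -> d = 27; heap: [0-1 ALLOC][2-14 ALLOC][15-26 ALLOC][27-27 ALLOC][28-43 FREE]
Op 8: free(b) -> (freed b); heap: [0-1 ALLOC][2-14 FREE][15-26 ALLOC][27-27 ALLOC][28-43 FREE]
Free blocks: [13 16] total_free=29 largest=16 -> 100*(29-16)/29 = 1300/29 ≈ 44.828 -> rounds to 45

Answer: 45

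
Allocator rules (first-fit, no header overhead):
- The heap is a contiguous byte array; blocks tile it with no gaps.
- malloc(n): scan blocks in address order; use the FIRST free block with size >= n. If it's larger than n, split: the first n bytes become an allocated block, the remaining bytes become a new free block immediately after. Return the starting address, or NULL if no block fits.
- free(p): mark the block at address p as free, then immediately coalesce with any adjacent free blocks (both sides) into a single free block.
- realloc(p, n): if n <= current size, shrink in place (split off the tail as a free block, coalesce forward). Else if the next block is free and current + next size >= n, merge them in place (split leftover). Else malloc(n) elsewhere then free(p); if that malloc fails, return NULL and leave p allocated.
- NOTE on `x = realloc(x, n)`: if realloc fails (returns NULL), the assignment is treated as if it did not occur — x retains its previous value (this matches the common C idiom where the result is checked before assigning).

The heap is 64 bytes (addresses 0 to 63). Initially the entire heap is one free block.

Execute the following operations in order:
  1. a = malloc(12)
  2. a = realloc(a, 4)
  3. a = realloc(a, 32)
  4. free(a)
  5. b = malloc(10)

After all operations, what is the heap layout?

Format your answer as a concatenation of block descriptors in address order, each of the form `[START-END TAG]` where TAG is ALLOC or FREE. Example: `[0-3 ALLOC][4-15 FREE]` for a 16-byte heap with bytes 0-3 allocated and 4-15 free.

Op 1: a = malloc(12) -> a = 0; heap: [0-11 ALLOC][12-63 FREE]
Op 2: a = realloc(a, 4) -> a = 0; heap: [0-3 ALLOC][4-63 FREE]
Op 3: a = realloc(a, 32) -> a = 0; heap: [0-31 ALLOC][32-63 FREE]
Op 4: free(a) -> (freed a); heap: [0-63 FREE]
Op 5: b = malloc(10) -> b = 0; heap: [0-9 ALLOC][10-63 FREE]

Answer: [0-9 ALLOC][10-63 FREE]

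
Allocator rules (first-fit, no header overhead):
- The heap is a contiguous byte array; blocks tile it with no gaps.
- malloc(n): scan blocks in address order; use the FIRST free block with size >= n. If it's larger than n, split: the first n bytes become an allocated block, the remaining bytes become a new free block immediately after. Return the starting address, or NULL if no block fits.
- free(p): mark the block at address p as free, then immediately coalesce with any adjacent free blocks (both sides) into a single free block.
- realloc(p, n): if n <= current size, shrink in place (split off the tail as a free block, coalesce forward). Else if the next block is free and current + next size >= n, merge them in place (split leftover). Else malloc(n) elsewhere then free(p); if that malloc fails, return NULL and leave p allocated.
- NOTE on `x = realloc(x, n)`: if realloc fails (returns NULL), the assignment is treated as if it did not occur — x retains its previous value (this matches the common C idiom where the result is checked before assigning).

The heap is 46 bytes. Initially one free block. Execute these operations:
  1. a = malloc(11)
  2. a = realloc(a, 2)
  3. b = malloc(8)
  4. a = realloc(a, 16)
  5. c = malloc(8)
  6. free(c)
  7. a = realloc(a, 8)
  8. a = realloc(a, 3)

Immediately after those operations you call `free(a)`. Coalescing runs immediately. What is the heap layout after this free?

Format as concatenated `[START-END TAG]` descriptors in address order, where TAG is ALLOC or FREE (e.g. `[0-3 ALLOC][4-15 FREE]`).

Op 1: a = malloc(11) -> a = 0; heap: [0-10 ALLOC][11-45 FREE]
Op 2: a = realloc(a, 2) -> a = 0; heap: [0-1 ALLOC][2-45 FREE]
Op 3: b = malloc(8) -> b = 2; heap: [0-1 ALLOC][2-9 ALLOC][10-45 FREE]
Op 4: a = realloc(a, 16) -> a = 10; heap: [0-1 FREE][2-9 ALLOC][10-25 ALLOC][26-45 FREE]
Op 5: c = malloc(8) -> c = 26; heap: [0-1 FREE][2-9 ALLOC][10-25 ALLOC][26-33 ALLOC][34-45 FREE]
Op 6: free(c) -> (freed c); heap: [0-1 FREE][2-9 ALLOC][10-25 ALLOC][26-45 FREE]
Op 7: a = realloc(a, 8) -> a = 10; heap: [0-1 FREE][2-9 ALLOC][10-17 ALLOC][18-45 FREE]
Op 8: a = realloc(a, 3) -> a = 10; heap: [0-1 FREE][2-9 ALLOC][10-12 ALLOC][13-45 FREE]
free(a): a = 10 -> block [10-12 ALLOC]; mark free, coalesce with adjacent free neighbors -> [0-1 FREE][2-9 ALLOC][10-45 FREE]

Answer: [0-1 FREE][2-9 ALLOC][10-45 FREE]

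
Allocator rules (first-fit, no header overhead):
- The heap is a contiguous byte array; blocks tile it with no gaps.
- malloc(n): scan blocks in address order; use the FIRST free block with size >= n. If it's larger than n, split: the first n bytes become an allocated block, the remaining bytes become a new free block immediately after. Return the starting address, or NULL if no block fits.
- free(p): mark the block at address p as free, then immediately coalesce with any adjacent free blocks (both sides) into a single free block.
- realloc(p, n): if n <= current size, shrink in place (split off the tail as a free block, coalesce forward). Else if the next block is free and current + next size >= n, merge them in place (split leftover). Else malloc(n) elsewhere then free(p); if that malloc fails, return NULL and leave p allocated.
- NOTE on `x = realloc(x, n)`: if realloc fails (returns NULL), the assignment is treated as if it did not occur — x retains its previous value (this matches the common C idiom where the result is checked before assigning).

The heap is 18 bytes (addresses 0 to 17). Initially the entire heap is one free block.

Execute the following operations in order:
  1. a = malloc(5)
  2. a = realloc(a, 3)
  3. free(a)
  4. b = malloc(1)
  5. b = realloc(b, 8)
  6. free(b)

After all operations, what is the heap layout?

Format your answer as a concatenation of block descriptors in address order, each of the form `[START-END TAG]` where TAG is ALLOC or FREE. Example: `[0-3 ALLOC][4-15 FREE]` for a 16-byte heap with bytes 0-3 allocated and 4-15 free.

Answer: [0-17 FREE]

Derivation:
Op 1: a = malloc(5) -> a = 0; heap: [0-4 ALLOC][5-17 FREE]
Op 2: a = realloc(a, 3) -> a = 0; heap: [0-2 ALLOC][3-17 FREE]
Op 3: free(a) -> (freed a); heap: [0-17 FREE]
Op 4: b = malloc(1) -> b = 0; heap: [0-0 ALLOC][1-17 FREE]
Op 5: b = realloc(b, 8) -> b = 0; heap: [0-7 ALLOC][8-17 FREE]
Op 6: free(b) -> (freed b); heap: [0-17 FREE]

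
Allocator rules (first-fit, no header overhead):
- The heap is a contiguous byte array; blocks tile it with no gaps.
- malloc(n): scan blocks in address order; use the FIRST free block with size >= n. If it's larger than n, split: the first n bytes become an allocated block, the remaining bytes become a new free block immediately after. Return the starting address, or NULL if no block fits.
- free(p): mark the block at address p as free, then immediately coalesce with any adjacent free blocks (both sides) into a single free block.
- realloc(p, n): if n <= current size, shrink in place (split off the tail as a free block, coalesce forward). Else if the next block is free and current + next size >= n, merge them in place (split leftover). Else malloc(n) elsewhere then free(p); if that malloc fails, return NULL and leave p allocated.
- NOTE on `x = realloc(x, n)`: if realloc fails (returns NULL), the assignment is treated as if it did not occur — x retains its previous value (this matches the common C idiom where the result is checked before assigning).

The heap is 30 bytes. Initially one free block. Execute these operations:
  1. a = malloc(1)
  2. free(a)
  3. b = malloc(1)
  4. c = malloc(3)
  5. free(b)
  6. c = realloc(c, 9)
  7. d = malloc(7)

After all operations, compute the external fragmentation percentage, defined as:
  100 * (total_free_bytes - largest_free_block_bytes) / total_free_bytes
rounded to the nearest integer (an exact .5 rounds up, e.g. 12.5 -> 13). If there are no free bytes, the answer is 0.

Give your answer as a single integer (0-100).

Answer: 7

Derivation:
Op 1: a = malloc(1) -> a = 0; heap: [0-0 ALLOC][1-29 FREE]
Op 2: free(a) -> (freed a); heap: [0-29 FREE]
Op 3: b = malloc(1) -> b = 0; heap: [0-0 ALLOC][1-29 FREE]
Op 4: c = malloc(3) -> c = 1; heap: [0-0 ALLOC][1-3 ALLOC][4-29 FREE]
Op 5: free(b) -> (freed b); heap: [0-0 FREE][1-3 ALLOC][4-29 FREE]
Op 6: c = realloc(c, 9) -> c = 1; heap: [0-0 FREE][1-9 ALLOC][10-29 FREE]
Op 7: d = malloc(7) -> d = 10; heap: [0-0 FREE][1-9 ALLOC][10-16 ALLOC][17-29 FREE]
Free blocks: [1 13] total_free=14 largest=13 -> 100*(14-13)/14 = 100/14 ≈ 7.143 -> rounds to 7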